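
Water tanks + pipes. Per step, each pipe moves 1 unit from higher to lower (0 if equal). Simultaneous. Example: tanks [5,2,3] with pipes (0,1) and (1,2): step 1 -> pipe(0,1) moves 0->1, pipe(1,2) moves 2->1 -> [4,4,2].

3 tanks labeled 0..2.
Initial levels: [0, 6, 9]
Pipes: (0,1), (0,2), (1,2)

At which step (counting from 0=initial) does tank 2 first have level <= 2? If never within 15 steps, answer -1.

Step 1: flows [1->0,2->0,2->1] -> levels [2 6 7]
Step 2: flows [1->0,2->0,2->1] -> levels [4 6 5]
Step 3: flows [1->0,2->0,1->2] -> levels [6 4 5]
Step 4: flows [0->1,0->2,2->1] -> levels [4 6 5]
  -> period-2 cycle (repeats step 2); tank 2 never drops to <=2
Tank 2 never reaches <=2 within 15 steps

Answer: -1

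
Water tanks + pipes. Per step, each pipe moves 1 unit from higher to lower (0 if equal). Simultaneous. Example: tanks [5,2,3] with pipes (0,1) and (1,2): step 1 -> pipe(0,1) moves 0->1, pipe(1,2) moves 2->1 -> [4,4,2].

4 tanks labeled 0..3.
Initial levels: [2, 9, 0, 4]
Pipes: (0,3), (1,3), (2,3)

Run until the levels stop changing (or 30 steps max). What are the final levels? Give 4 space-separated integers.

Step 1: flows [3->0,1->3,3->2] -> levels [3 8 1 3]
Step 2: flows [0=3,1->3,3->2] -> levels [3 7 2 3]
Step 3: flows [0=3,1->3,3->2] -> levels [3 6 3 3]
Step 4: flows [0=3,1->3,2=3] -> levels [3 5 3 4]
Step 5: flows [3->0,1->3,3->2] -> levels [4 4 4 3]
Step 6: flows [0->3,1->3,2->3] -> levels [3 3 3 6]
Step 7: flows [3->0,3->1,3->2] -> levels [4 4 4 3]
  -> period-2 cycle: step 7 state = step 5 state; never stabilizes
  -> state at step 30: (30-5) mod 2 = 1, same as step 6 -> [3 3 3 6]

Answer: 3 3 3 6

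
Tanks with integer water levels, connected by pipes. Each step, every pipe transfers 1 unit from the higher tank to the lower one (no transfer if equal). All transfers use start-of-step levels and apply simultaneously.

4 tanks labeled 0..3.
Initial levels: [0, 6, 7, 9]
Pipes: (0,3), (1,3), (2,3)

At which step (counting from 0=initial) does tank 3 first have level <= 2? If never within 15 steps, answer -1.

Step 1: flows [3->0,3->1,3->2] -> levels [1 7 8 6]
Step 2: flows [3->0,1->3,2->3] -> levels [2 6 7 7]
Step 3: flows [3->0,3->1,2=3] -> levels [3 7 7 5]
Step 4: flows [3->0,1->3,2->3] -> levels [4 6 6 6]
Step 5: flows [3->0,1=3,2=3] -> levels [5 6 6 5]
Step 6: flows [0=3,1->3,2->3] -> levels [5 5 5 7]
Step 7: flows [3->0,3->1,3->2] -> levels [6 6 6 4]
Step 8: flows [0->3,1->3,2->3] -> levels [5 5 5 7]
  -> period-2 cycle (repeats step 6); tank 3 never drops to <=2
Tank 3 never reaches <=2 within 15 steps

Answer: -1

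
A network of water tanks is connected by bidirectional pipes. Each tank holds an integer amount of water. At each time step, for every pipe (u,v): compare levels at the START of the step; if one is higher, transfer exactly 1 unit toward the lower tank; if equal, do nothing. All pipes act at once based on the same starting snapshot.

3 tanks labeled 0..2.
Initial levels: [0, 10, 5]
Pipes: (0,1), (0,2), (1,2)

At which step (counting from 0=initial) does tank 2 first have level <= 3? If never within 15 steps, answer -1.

Step 1: flows [1->0,2->0,1->2] -> levels [2 8 5]
Step 2: flows [1->0,2->0,1->2] -> levels [4 6 5]
Step 3: flows [1->0,2->0,1->2] -> levels [6 4 5]
Step 4: flows [0->1,0->2,2->1] -> levels [4 6 5]
  -> period-2 cycle (repeats step 2); tank 2 never drops to <=3
Tank 2 never reaches <=3 within 15 steps

Answer: -1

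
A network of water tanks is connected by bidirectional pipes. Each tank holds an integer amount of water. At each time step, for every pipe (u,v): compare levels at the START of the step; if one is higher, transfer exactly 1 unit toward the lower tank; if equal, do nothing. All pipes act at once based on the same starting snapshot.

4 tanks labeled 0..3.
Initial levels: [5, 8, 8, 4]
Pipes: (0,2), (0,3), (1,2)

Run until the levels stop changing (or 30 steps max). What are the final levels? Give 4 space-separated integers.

Answer: 5 6 7 7

Derivation:
Step 1: flows [2->0,0->3,1=2] -> levels [5 8 7 5]
Step 2: flows [2->0,0=3,1->2] -> levels [6 7 7 5]
Step 3: flows [2->0,0->3,1=2] -> levels [6 7 6 6]
Step 4: flows [0=2,0=3,1->2] -> levels [6 6 7 6]
Step 5: flows [2->0,0=3,2->1] -> levels [7 7 5 6]
Step 6: flows [0->2,0->3,1->2] -> levels [5 6 7 7]
Step 7: flows [2->0,3->0,2->1] -> levels [7 7 5 6]
  -> period-2 cycle: step 7 state = step 5 state; never stabilizes
  -> state at step 30: (30-5) mod 2 = 1, same as step 6 -> [5 6 7 7]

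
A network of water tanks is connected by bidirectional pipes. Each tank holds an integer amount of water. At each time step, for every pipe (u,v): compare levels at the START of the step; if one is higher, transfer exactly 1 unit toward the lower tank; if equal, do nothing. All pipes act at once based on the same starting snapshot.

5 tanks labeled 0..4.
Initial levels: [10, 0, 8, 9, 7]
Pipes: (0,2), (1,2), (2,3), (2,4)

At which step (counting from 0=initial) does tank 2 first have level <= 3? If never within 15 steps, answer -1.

Step 1: flows [0->2,2->1,3->2,2->4] -> levels [9 1 8 8 8]
Step 2: flows [0->2,2->1,2=3,2=4] -> levels [8 2 8 8 8]
Step 3: flows [0=2,2->1,2=3,2=4] -> levels [8 3 7 8 8]
Step 4: flows [0->2,2->1,3->2,4->2] -> levels [7 4 9 7 7]
Step 5: flows [2->0,2->1,2->3,2->4] -> levels [8 5 5 8 8]
Step 6: flows [0->2,1=2,3->2,4->2] -> levels [7 5 8 7 7]
Step 7: flows [2->0,2->1,2->3,2->4] -> levels [8 6 4 8 8]
Step 8: flows [0->2,1->2,3->2,4->2] -> levels [7 5 8 7 7]
  -> period-2 cycle (repeats step 6); tank 2 never drops to <=3
Tank 2 never reaches <=3 within 15 steps

Answer: -1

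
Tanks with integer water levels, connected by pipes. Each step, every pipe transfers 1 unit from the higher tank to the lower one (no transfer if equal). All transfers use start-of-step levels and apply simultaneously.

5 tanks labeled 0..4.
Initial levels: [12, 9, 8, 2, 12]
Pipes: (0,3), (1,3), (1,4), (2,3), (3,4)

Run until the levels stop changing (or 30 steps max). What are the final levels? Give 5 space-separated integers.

Step 1: flows [0->3,1->3,4->1,2->3,4->3] -> levels [11 9 7 6 10]
Step 2: flows [0->3,1->3,4->1,2->3,4->3] -> levels [10 9 6 10 8]
Step 3: flows [0=3,3->1,1->4,3->2,3->4] -> levels [10 9 7 7 10]
Step 4: flows [0->3,1->3,4->1,2=3,4->3] -> levels [9 9 7 10 8]
Step 5: flows [3->0,3->1,1->4,3->2,3->4] -> levels [10 9 8 6 10]
Step 6: flows [0->3,1->3,4->1,2->3,4->3] -> levels [9 9 7 10 8]
  -> period-2 cycle: step 6 state = step 4 state; never stabilizes
  -> state at step 30: (30-4) mod 2 = 0, same as step 4 -> [9 9 7 10 8]

Answer: 9 9 7 10 8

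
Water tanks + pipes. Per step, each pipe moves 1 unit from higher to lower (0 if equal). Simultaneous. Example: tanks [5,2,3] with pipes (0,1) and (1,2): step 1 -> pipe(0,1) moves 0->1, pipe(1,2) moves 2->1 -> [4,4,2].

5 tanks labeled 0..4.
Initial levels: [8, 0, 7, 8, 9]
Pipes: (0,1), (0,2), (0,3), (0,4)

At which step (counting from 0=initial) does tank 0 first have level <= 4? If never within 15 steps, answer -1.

Step 1: flows [0->1,0->2,0=3,4->0] -> levels [7 1 8 8 8]
Step 2: flows [0->1,2->0,3->0,4->0] -> levels [9 2 7 7 7]
Step 3: flows [0->1,0->2,0->3,0->4] -> levels [5 3 8 8 8]
Step 4: flows [0->1,2->0,3->0,4->0] -> levels [7 4 7 7 7]
Step 5: flows [0->1,0=2,0=3,0=4] -> levels [6 5 7 7 7]
Step 6: flows [0->1,2->0,3->0,4->0] -> levels [8 6 6 6 6]
Step 7: flows [0->1,0->2,0->3,0->4] -> levels [4 7 7 7 7]
Tank 0 first reaches <=4 at step 7

Answer: 7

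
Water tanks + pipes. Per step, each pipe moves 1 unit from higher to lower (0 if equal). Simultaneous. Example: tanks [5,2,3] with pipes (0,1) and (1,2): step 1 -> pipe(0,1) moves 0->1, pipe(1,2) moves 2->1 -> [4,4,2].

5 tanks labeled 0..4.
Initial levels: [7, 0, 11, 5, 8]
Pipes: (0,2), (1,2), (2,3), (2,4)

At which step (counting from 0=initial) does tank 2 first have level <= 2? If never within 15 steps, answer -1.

Step 1: flows [2->0,2->1,2->3,2->4] -> levels [8 1 7 6 9]
Step 2: flows [0->2,2->1,2->3,4->2] -> levels [7 2 7 7 8]
Step 3: flows [0=2,2->1,2=3,4->2] -> levels [7 3 7 7 7]
Step 4: flows [0=2,2->1,2=3,2=4] -> levels [7 4 6 7 7]
Step 5: flows [0->2,2->1,3->2,4->2] -> levels [6 5 8 6 6]
Step 6: flows [2->0,2->1,2->3,2->4] -> levels [7 6 4 7 7]
Step 7: flows [0->2,1->2,3->2,4->2] -> levels [6 5 8 6 6]
  -> period-2 cycle (repeats step 5); tank 2 never drops to <=2
Tank 2 never reaches <=2 within 15 steps

Answer: -1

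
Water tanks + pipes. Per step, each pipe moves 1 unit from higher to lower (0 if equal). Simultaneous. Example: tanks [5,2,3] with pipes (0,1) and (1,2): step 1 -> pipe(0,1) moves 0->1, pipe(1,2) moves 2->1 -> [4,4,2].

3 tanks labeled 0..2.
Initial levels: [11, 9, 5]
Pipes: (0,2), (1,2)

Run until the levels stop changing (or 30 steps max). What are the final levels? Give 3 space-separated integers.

Answer: 8 8 9

Derivation:
Step 1: flows [0->2,1->2] -> levels [10 8 7]
Step 2: flows [0->2,1->2] -> levels [9 7 9]
Step 3: flows [0=2,2->1] -> levels [9 8 8]
Step 4: flows [0->2,1=2] -> levels [8 8 9]
Step 5: flows [2->0,2->1] -> levels [9 9 7]
Step 6: flows [0->2,1->2] -> levels [8 8 9]
  -> period-2 cycle: step 6 state = step 4 state; never stabilizes
  -> state at step 30: (30-4) mod 2 = 0, same as step 4 -> [8 8 9]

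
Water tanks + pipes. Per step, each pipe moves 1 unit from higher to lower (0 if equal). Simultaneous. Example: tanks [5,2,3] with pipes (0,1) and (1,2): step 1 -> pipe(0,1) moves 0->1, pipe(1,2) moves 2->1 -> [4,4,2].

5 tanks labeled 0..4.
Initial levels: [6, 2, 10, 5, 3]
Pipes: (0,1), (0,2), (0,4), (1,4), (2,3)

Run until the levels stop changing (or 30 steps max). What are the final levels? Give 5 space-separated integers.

Answer: 4 5 7 5 5

Derivation:
Step 1: flows [0->1,2->0,0->4,4->1,2->3] -> levels [5 4 8 6 3]
Step 2: flows [0->1,2->0,0->4,1->4,2->3] -> levels [4 4 6 7 5]
Step 3: flows [0=1,2->0,4->0,4->1,3->2] -> levels [6 5 6 6 3]
Step 4: flows [0->1,0=2,0->4,1->4,2=3] -> levels [4 5 6 6 5]
Step 5: flows [1->0,2->0,4->0,1=4,2=3] -> levels [7 4 5 6 4]
Step 6: flows [0->1,0->2,0->4,1=4,3->2] -> levels [4 5 7 5 5]
Step 7: flows [1->0,2->0,4->0,1=4,2->3] -> levels [7 4 5 6 4]
  -> period-2 cycle: step 7 state = step 5 state; never stabilizes
  -> state at step 30: (30-5) mod 2 = 1, same as step 6 -> [4 5 7 5 5]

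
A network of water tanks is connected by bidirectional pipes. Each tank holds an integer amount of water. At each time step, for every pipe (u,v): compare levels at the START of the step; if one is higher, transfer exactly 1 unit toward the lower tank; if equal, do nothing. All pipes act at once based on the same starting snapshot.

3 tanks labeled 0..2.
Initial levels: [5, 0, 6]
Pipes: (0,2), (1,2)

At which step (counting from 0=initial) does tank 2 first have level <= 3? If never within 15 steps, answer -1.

Step 1: flows [2->0,2->1] -> levels [6 1 4]
Step 2: flows [0->2,2->1] -> levels [5 2 4]
Step 3: flows [0->2,2->1] -> levels [4 3 4]
Step 4: flows [0=2,2->1] -> levels [4 4 3]
Tank 2 first reaches <=3 at step 4

Answer: 4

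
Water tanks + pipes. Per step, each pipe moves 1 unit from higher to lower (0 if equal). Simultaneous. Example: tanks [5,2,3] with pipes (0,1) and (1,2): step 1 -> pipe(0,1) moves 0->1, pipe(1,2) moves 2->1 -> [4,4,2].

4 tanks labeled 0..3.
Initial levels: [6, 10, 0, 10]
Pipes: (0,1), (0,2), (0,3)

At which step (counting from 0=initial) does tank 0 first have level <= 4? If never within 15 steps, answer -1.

Answer: -1

Derivation:
Step 1: flows [1->0,0->2,3->0] -> levels [7 9 1 9]
Step 2: flows [1->0,0->2,3->0] -> levels [8 8 2 8]
Step 3: flows [0=1,0->2,0=3] -> levels [7 8 3 8]
Step 4: flows [1->0,0->2,3->0] -> levels [8 7 4 7]
Step 5: flows [0->1,0->2,0->3] -> levels [5 8 5 8]
Step 6: flows [1->0,0=2,3->0] -> levels [7 7 5 7]
Step 7: flows [0=1,0->2,0=3] -> levels [6 7 6 7]
Step 8: flows [1->0,0=2,3->0] -> levels [8 6 6 6]
Step 9: flows [0->1,0->2,0->3] -> levels [5 7 7 7]
Step 10: flows [1->0,2->0,3->0] -> levels [8 6 6 6]
  -> period-2 cycle (repeats step 8); tank 0 never drops to <=4
Tank 0 never reaches <=4 within 15 steps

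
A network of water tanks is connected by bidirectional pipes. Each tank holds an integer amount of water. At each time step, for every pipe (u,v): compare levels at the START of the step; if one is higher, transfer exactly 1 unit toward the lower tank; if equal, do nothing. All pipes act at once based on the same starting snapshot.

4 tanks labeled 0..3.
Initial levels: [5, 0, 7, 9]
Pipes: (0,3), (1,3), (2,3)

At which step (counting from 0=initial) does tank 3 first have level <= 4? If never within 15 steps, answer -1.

Answer: 6

Derivation:
Step 1: flows [3->0,3->1,3->2] -> levels [6 1 8 6]
Step 2: flows [0=3,3->1,2->3] -> levels [6 2 7 6]
Step 3: flows [0=3,3->1,2->3] -> levels [6 3 6 6]
Step 4: flows [0=3,3->1,2=3] -> levels [6 4 6 5]
Step 5: flows [0->3,3->1,2->3] -> levels [5 5 5 6]
Step 6: flows [3->0,3->1,3->2] -> levels [6 6 6 3]
Tank 3 first reaches <=4 at step 6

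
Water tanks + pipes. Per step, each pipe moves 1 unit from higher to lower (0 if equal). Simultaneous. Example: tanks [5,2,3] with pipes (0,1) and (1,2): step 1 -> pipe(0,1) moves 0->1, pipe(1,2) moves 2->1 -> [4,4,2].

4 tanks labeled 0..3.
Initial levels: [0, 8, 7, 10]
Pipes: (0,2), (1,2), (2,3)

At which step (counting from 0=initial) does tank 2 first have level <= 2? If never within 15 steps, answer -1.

Step 1: flows [2->0,1->2,3->2] -> levels [1 7 8 9]
Step 2: flows [2->0,2->1,3->2] -> levels [2 8 7 8]
Step 3: flows [2->0,1->2,3->2] -> levels [3 7 8 7]
Step 4: flows [2->0,2->1,2->3] -> levels [4 8 5 8]
Step 5: flows [2->0,1->2,3->2] -> levels [5 7 6 7]
Step 6: flows [2->0,1->2,3->2] -> levels [6 6 7 6]
Step 7: flows [2->0,2->1,2->3] -> levels [7 7 4 7]
Step 8: flows [0->2,1->2,3->2] -> levels [6 6 7 6]
  -> period-2 cycle (repeats step 6); tank 2 never drops to <=2
Tank 2 never reaches <=2 within 15 steps

Answer: -1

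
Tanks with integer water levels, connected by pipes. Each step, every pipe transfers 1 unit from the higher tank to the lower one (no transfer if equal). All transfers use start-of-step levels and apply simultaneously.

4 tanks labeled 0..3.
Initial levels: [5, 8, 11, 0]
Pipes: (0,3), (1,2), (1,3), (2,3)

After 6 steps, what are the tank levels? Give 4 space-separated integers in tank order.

Step 1: flows [0->3,2->1,1->3,2->3] -> levels [4 8 9 3]
Step 2: flows [0->3,2->1,1->3,2->3] -> levels [3 8 7 6]
Step 3: flows [3->0,1->2,1->3,2->3] -> levels [4 6 7 7]
Step 4: flows [3->0,2->1,3->1,2=3] -> levels [5 8 6 5]
Step 5: flows [0=3,1->2,1->3,2->3] -> levels [5 6 6 7]
Step 6: flows [3->0,1=2,3->1,3->2] -> levels [6 7 7 4]

Answer: 6 7 7 4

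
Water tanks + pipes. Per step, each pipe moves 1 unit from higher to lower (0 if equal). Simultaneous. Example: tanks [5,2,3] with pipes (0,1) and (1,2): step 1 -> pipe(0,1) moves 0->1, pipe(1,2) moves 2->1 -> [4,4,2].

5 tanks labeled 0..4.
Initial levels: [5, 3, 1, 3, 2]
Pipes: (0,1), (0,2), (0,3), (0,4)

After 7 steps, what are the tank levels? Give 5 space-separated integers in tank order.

Step 1: flows [0->1,0->2,0->3,0->4] -> levels [1 4 2 4 3]
Step 2: flows [1->0,2->0,3->0,4->0] -> levels [5 3 1 3 2]
  -> period-2 cycle: step 2 state = step 0 state
  -> state at step 7: (7-0) mod 2 = 1, same as step 1 -> [1 4 2 4 3]

Answer: 1 4 2 4 3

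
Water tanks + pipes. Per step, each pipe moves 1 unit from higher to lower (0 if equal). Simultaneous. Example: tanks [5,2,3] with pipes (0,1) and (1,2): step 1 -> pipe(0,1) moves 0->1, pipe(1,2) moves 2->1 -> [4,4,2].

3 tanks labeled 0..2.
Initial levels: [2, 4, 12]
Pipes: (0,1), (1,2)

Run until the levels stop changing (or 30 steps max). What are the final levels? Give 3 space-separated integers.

Step 1: flows [1->0,2->1] -> levels [3 4 11]
Step 2: flows [1->0,2->1] -> levels [4 4 10]
Step 3: flows [0=1,2->1] -> levels [4 5 9]
Step 4: flows [1->0,2->1] -> levels [5 5 8]
Step 5: flows [0=1,2->1] -> levels [5 6 7]
Step 6: flows [1->0,2->1] -> levels [6 6 6]
Step 7: flows [0=1,1=2] -> levels [6 6 6]
  -> stable (no change)

Answer: 6 6 6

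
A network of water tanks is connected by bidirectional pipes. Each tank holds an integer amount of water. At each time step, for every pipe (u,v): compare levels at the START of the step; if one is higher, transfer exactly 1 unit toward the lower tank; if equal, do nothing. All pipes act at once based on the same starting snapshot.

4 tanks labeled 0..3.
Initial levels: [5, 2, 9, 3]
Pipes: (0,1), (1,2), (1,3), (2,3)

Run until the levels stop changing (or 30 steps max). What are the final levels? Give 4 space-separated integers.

Answer: 5 4 5 5

Derivation:
Step 1: flows [0->1,2->1,3->1,2->3] -> levels [4 5 7 3]
Step 2: flows [1->0,2->1,1->3,2->3] -> levels [5 4 5 5]
Step 3: flows [0->1,2->1,3->1,2=3] -> levels [4 7 4 4]
Step 4: flows [1->0,1->2,1->3,2=3] -> levels [5 4 5 5]
  -> period-2 cycle: step 4 state = step 2 state; never stabilizes
  -> state at step 30: (30-2) mod 2 = 0, same as step 2 -> [5 4 5 5]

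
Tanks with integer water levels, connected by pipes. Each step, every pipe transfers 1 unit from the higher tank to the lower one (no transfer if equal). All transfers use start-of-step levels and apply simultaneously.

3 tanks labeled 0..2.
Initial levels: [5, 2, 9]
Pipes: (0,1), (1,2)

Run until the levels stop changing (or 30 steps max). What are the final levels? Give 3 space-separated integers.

Step 1: flows [0->1,2->1] -> levels [4 4 8]
Step 2: flows [0=1,2->1] -> levels [4 5 7]
Step 3: flows [1->0,2->1] -> levels [5 5 6]
Step 4: flows [0=1,2->1] -> levels [5 6 5]
Step 5: flows [1->0,1->2] -> levels [6 4 6]
Step 6: flows [0->1,2->1] -> levels [5 6 5]
  -> period-2 cycle: step 6 state = step 4 state; never stabilizes
  -> state at step 30: (30-4) mod 2 = 0, same as step 4 -> [5 6 5]

Answer: 5 6 5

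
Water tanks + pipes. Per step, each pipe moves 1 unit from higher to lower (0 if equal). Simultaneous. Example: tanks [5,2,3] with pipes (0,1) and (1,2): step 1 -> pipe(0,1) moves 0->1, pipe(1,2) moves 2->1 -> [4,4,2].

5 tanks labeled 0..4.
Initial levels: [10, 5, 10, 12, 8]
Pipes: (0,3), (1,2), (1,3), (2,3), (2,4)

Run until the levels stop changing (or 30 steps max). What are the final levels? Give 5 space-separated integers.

Step 1: flows [3->0,2->1,3->1,3->2,2->4] -> levels [11 7 9 9 9]
Step 2: flows [0->3,2->1,3->1,2=3,2=4] -> levels [10 9 8 9 9]
Step 3: flows [0->3,1->2,1=3,3->2,4->2] -> levels [9 8 11 9 8]
Step 4: flows [0=3,2->1,3->1,2->3,2->4] -> levels [9 10 8 9 9]
Step 5: flows [0=3,1->2,1->3,3->2,4->2] -> levels [9 8 11 9 8]
  -> period-2 cycle: step 5 state = step 3 state; never stabilizes
  -> state at step 30: (30-3) mod 2 = 1, same as step 4 -> [9 10 8 9 9]

Answer: 9 10 8 9 9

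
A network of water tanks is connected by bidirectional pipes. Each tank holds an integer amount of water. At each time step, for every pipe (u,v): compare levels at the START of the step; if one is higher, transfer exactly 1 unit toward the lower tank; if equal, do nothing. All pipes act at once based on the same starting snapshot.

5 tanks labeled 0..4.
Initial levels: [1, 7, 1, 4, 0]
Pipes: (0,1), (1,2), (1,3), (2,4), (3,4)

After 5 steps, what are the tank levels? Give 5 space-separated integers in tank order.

Step 1: flows [1->0,1->2,1->3,2->4,3->4] -> levels [2 4 1 4 2]
Step 2: flows [1->0,1->2,1=3,4->2,3->4] -> levels [3 2 3 3 2]
Step 3: flows [0->1,2->1,3->1,2->4,3->4] -> levels [2 5 1 1 4]
Step 4: flows [1->0,1->2,1->3,4->2,4->3] -> levels [3 2 3 3 2]
  -> period-2 cycle: step 4 state = step 2 state
  -> state at step 5: (5-2) mod 2 = 1, same as step 3 -> [2 5 1 1 4]

Answer: 2 5 1 1 4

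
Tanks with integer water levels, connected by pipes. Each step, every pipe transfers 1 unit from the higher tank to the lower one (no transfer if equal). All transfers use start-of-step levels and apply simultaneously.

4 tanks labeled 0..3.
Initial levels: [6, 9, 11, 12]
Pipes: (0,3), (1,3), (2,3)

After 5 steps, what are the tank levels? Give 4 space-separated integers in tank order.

Answer: 10 10 10 8

Derivation:
Step 1: flows [3->0,3->1,3->2] -> levels [7 10 12 9]
Step 2: flows [3->0,1->3,2->3] -> levels [8 9 11 10]
Step 3: flows [3->0,3->1,2->3] -> levels [9 10 10 9]
Step 4: flows [0=3,1->3,2->3] -> levels [9 9 9 11]
Step 5: flows [3->0,3->1,3->2] -> levels [10 10 10 8]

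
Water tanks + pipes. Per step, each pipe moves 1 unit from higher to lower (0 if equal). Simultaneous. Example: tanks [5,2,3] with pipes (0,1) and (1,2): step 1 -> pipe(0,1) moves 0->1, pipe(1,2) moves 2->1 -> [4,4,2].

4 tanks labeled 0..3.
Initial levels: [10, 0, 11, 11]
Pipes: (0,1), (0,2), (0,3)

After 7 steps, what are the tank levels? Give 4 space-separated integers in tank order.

Step 1: flows [0->1,2->0,3->0] -> levels [11 1 10 10]
Step 2: flows [0->1,0->2,0->3] -> levels [8 2 11 11]
Step 3: flows [0->1,2->0,3->0] -> levels [9 3 10 10]
Step 4: flows [0->1,2->0,3->0] -> levels [10 4 9 9]
Step 5: flows [0->1,0->2,0->3] -> levels [7 5 10 10]
Step 6: flows [0->1,2->0,3->0] -> levels [8 6 9 9]
Step 7: flows [0->1,2->0,3->0] -> levels [9 7 8 8]

Answer: 9 7 8 8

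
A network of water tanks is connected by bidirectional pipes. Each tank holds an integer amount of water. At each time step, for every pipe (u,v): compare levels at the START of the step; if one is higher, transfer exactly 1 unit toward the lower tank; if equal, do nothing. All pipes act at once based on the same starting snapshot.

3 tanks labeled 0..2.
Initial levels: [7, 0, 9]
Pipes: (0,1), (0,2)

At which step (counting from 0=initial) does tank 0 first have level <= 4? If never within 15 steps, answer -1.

Step 1: flows [0->1,2->0] -> levels [7 1 8]
Step 2: flows [0->1,2->0] -> levels [7 2 7]
Step 3: flows [0->1,0=2] -> levels [6 3 7]
Step 4: flows [0->1,2->0] -> levels [6 4 6]
Step 5: flows [0->1,0=2] -> levels [5 5 6]
Step 6: flows [0=1,2->0] -> levels [6 5 5]
Step 7: flows [0->1,0->2] -> levels [4 6 6]
Tank 0 first reaches <=4 at step 7

Answer: 7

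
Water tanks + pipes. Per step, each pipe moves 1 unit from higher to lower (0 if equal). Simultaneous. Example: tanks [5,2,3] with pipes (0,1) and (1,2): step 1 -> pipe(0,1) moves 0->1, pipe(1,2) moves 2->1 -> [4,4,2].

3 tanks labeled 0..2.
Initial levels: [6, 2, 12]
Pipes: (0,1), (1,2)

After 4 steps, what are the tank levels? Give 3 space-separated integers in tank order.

Answer: 6 6 8

Derivation:
Step 1: flows [0->1,2->1] -> levels [5 4 11]
Step 2: flows [0->1,2->1] -> levels [4 6 10]
Step 3: flows [1->0,2->1] -> levels [5 6 9]
Step 4: flows [1->0,2->1] -> levels [6 6 8]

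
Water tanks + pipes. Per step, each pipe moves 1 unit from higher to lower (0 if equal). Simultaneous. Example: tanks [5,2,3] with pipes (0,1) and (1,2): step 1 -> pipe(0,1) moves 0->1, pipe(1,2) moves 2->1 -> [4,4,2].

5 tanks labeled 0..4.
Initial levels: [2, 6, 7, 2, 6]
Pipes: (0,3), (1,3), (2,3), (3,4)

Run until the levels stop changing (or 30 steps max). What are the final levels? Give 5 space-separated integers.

Answer: 4 4 4 7 4

Derivation:
Step 1: flows [0=3,1->3,2->3,4->3] -> levels [2 5 6 5 5]
Step 2: flows [3->0,1=3,2->3,3=4] -> levels [3 5 5 5 5]
Step 3: flows [3->0,1=3,2=3,3=4] -> levels [4 5 5 4 5]
Step 4: flows [0=3,1->3,2->3,4->3] -> levels [4 4 4 7 4]
Step 5: flows [3->0,3->1,3->2,3->4] -> levels [5 5 5 3 5]
Step 6: flows [0->3,1->3,2->3,4->3] -> levels [4 4 4 7 4]
  -> period-2 cycle: step 6 state = step 4 state; never stabilizes
  -> state at step 30: (30-4) mod 2 = 0, same as step 4 -> [4 4 4 7 4]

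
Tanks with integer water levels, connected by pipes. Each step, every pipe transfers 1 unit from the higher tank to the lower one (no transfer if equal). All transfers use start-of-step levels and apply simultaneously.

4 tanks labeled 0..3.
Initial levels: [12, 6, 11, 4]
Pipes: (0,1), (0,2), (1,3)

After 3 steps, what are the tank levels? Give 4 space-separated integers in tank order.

Step 1: flows [0->1,0->2,1->3] -> levels [10 6 12 5]
Step 2: flows [0->1,2->0,1->3] -> levels [10 6 11 6]
Step 3: flows [0->1,2->0,1=3] -> levels [10 7 10 6]

Answer: 10 7 10 6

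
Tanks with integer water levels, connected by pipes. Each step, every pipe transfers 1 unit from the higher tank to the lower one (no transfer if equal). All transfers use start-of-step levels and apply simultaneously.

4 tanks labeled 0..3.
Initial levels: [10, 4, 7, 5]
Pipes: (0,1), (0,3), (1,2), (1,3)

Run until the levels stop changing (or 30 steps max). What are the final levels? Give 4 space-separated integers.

Answer: 7 5 7 7

Derivation:
Step 1: flows [0->1,0->3,2->1,3->1] -> levels [8 7 6 5]
Step 2: flows [0->1,0->3,1->2,1->3] -> levels [6 6 7 7]
Step 3: flows [0=1,3->0,2->1,3->1] -> levels [7 8 6 5]
Step 4: flows [1->0,0->3,1->2,1->3] -> levels [7 5 7 7]
Step 5: flows [0->1,0=3,2->1,3->1] -> levels [6 8 6 6]
Step 6: flows [1->0,0=3,1->2,1->3] -> levels [7 5 7 7]
  -> period-2 cycle: step 6 state = step 4 state; never stabilizes
  -> state at step 30: (30-4) mod 2 = 0, same as step 4 -> [7 5 7 7]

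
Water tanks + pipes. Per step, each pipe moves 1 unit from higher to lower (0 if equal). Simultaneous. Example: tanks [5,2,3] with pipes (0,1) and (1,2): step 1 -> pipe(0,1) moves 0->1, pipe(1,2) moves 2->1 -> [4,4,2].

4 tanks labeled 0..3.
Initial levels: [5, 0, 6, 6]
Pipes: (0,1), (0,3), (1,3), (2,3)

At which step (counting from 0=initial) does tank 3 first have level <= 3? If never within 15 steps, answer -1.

Answer: 3

Derivation:
Step 1: flows [0->1,3->0,3->1,2=3] -> levels [5 2 6 4]
Step 2: flows [0->1,0->3,3->1,2->3] -> levels [3 4 5 5]
Step 3: flows [1->0,3->0,3->1,2=3] -> levels [5 4 5 3]
Tank 3 first reaches <=3 at step 3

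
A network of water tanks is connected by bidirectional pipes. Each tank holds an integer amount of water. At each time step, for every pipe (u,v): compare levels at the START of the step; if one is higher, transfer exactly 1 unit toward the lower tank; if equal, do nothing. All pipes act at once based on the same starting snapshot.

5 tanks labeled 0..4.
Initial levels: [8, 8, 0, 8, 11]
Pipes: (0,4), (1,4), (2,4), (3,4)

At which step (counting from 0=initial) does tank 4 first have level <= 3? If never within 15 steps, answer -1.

Step 1: flows [4->0,4->1,4->2,4->3] -> levels [9 9 1 9 7]
Step 2: flows [0->4,1->4,4->2,3->4] -> levels [8 8 2 8 9]
Step 3: flows [4->0,4->1,4->2,4->3] -> levels [9 9 3 9 5]
Step 4: flows [0->4,1->4,4->2,3->4] -> levels [8 8 4 8 7]
Step 5: flows [0->4,1->4,4->2,3->4] -> levels [7 7 5 7 9]
Step 6: flows [4->0,4->1,4->2,4->3] -> levels [8 8 6 8 5]
Step 7: flows [0->4,1->4,2->4,3->4] -> levels [7 7 5 7 9]
  -> period-2 cycle (repeats step 5); tank 4 never drops to <=3
Tank 4 never reaches <=3 within 15 steps

Answer: -1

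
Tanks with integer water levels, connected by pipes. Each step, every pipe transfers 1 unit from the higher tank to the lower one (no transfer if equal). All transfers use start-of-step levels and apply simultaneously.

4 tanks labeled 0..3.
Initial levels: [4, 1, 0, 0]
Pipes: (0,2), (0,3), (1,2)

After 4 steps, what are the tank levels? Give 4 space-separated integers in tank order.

Step 1: flows [0->2,0->3,1->2] -> levels [2 0 2 1]
Step 2: flows [0=2,0->3,2->1] -> levels [1 1 1 2]
Step 3: flows [0=2,3->0,1=2] -> levels [2 1 1 1]
Step 4: flows [0->2,0->3,1=2] -> levels [0 1 2 2]

Answer: 0 1 2 2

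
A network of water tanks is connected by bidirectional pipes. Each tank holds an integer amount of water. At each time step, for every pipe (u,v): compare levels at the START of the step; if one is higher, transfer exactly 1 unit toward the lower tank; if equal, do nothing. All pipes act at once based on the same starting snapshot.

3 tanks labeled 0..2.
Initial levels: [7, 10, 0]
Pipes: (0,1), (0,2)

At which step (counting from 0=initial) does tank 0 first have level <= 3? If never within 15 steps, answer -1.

Step 1: flows [1->0,0->2] -> levels [7 9 1]
Step 2: flows [1->0,0->2] -> levels [7 8 2]
Step 3: flows [1->0,0->2] -> levels [7 7 3]
Step 4: flows [0=1,0->2] -> levels [6 7 4]
Step 5: flows [1->0,0->2] -> levels [6 6 5]
Step 6: flows [0=1,0->2] -> levels [5 6 6]
Step 7: flows [1->0,2->0] -> levels [7 5 5]
Step 8: flows [0->1,0->2] -> levels [5 6 6]
  -> period-2 cycle (repeats step 6); tank 0 never drops to <=3
Tank 0 never reaches <=3 within 15 steps

Answer: -1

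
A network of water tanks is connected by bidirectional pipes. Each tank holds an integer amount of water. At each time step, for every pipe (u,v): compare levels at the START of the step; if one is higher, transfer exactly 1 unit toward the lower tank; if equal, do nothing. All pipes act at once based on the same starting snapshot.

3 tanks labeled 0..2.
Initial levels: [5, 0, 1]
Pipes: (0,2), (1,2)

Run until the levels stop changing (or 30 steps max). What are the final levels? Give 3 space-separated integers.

Answer: 2 2 2

Derivation:
Step 1: flows [0->2,2->1] -> levels [4 1 1]
Step 2: flows [0->2,1=2] -> levels [3 1 2]
Step 3: flows [0->2,2->1] -> levels [2 2 2]
Step 4: flows [0=2,1=2] -> levels [2 2 2]
  -> stable (no change)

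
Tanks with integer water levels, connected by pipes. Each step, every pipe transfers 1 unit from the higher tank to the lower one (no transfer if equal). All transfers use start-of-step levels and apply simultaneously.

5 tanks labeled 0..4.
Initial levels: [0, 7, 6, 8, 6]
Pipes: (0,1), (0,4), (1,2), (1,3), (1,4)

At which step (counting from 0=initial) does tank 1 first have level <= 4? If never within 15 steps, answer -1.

Answer: 3

Derivation:
Step 1: flows [1->0,4->0,1->2,3->1,1->4] -> levels [2 5 7 7 6]
Step 2: flows [1->0,4->0,2->1,3->1,4->1] -> levels [4 7 6 6 4]
Step 3: flows [1->0,0=4,1->2,1->3,1->4] -> levels [5 3 7 7 5]
Tank 1 first reaches <=4 at step 3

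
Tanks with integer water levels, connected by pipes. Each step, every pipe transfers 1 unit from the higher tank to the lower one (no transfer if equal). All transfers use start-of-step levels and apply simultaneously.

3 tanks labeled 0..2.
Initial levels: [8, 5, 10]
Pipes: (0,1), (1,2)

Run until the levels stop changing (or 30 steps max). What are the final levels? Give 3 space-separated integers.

Answer: 7 9 7

Derivation:
Step 1: flows [0->1,2->1] -> levels [7 7 9]
Step 2: flows [0=1,2->1] -> levels [7 8 8]
Step 3: flows [1->0,1=2] -> levels [8 7 8]
Step 4: flows [0->1,2->1] -> levels [7 9 7]
Step 5: flows [1->0,1->2] -> levels [8 7 8]
  -> period-2 cycle: step 5 state = step 3 state; never stabilizes
  -> state at step 30: (30-3) mod 2 = 1, same as step 4 -> [7 9 7]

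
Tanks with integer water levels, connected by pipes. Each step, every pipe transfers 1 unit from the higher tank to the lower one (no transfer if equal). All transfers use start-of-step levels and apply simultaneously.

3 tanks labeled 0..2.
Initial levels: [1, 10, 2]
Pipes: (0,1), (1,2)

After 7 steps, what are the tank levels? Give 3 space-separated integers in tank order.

Answer: 5 3 5

Derivation:
Step 1: flows [1->0,1->2] -> levels [2 8 3]
Step 2: flows [1->0,1->2] -> levels [3 6 4]
Step 3: flows [1->0,1->2] -> levels [4 4 5]
Step 4: flows [0=1,2->1] -> levels [4 5 4]
Step 5: flows [1->0,1->2] -> levels [5 3 5]
Step 6: flows [0->1,2->1] -> levels [4 5 4]
  -> period-2 cycle: step 6 state = step 4 state
  -> state at step 7: (7-4) mod 2 = 1, same as step 5 -> [5 3 5]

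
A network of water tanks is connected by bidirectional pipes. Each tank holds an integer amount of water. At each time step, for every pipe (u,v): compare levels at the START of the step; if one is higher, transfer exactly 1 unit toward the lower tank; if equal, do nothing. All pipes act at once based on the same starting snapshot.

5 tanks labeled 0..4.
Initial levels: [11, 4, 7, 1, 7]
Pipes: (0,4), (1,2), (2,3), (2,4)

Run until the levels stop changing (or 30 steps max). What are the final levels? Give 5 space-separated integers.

Step 1: flows [0->4,2->1,2->3,2=4] -> levels [10 5 5 2 8]
Step 2: flows [0->4,1=2,2->3,4->2] -> levels [9 5 5 3 8]
Step 3: flows [0->4,1=2,2->3,4->2] -> levels [8 5 5 4 8]
Step 4: flows [0=4,1=2,2->3,4->2] -> levels [8 5 5 5 7]
Step 5: flows [0->4,1=2,2=3,4->2] -> levels [7 5 6 5 7]
Step 6: flows [0=4,2->1,2->3,4->2] -> levels [7 6 5 6 6]
Step 7: flows [0->4,1->2,3->2,4->2] -> levels [6 5 8 5 6]
Step 8: flows [0=4,2->1,2->3,2->4] -> levels [6 6 5 6 7]
Step 9: flows [4->0,1->2,3->2,4->2] -> levels [7 5 8 5 5]
Step 10: flows [0->4,2->1,2->3,2->4] -> levels [6 6 5 6 7]
  -> period-2 cycle: step 10 state = step 8 state; never stabilizes
  -> state at step 30: (30-8) mod 2 = 0, same as step 8 -> [6 6 5 6 7]

Answer: 6 6 5 6 7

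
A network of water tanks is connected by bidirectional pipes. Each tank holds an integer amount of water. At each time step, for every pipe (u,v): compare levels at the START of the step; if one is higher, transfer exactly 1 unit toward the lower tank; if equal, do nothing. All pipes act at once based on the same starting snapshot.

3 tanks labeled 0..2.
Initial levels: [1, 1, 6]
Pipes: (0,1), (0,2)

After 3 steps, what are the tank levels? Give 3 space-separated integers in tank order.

Step 1: flows [0=1,2->0] -> levels [2 1 5]
Step 2: flows [0->1,2->0] -> levels [2 2 4]
Step 3: flows [0=1,2->0] -> levels [3 2 3]

Answer: 3 2 3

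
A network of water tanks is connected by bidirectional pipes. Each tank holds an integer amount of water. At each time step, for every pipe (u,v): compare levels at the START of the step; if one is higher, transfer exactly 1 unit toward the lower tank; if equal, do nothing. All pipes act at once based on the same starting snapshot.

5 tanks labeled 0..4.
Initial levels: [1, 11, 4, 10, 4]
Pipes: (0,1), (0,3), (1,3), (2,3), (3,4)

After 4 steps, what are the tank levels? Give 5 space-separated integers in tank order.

Step 1: flows [1->0,3->0,1->3,3->2,3->4] -> levels [3 9 5 8 5]
Step 2: flows [1->0,3->0,1->3,3->2,3->4] -> levels [5 7 6 6 6]
Step 3: flows [1->0,3->0,1->3,2=3,3=4] -> levels [7 5 6 6 6]
Step 4: flows [0->1,0->3,3->1,2=3,3=4] -> levels [5 7 6 6 6]

Answer: 5 7 6 6 6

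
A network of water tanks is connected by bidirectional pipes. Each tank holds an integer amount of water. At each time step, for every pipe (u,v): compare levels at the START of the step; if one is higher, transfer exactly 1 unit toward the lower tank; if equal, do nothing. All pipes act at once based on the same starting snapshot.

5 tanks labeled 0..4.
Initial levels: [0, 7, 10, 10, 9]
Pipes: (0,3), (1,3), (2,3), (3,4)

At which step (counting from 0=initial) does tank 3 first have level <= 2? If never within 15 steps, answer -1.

Step 1: flows [3->0,3->1,2=3,3->4] -> levels [1 8 10 7 10]
Step 2: flows [3->0,1->3,2->3,4->3] -> levels [2 7 9 9 9]
Step 3: flows [3->0,3->1,2=3,3=4] -> levels [3 8 9 7 9]
Step 4: flows [3->0,1->3,2->3,4->3] -> levels [4 7 8 9 8]
Step 5: flows [3->0,3->1,3->2,3->4] -> levels [5 8 9 5 9]
Step 6: flows [0=3,1->3,2->3,4->3] -> levels [5 7 8 8 8]
Step 7: flows [3->0,3->1,2=3,3=4] -> levels [6 8 8 6 8]
Step 8: flows [0=3,1->3,2->3,4->3] -> levels [6 7 7 9 7]
Step 9: flows [3->0,3->1,3->2,3->4] -> levels [7 8 8 5 8]
Step 10: flows [0->3,1->3,2->3,4->3] -> levels [6 7 7 9 7]
  -> period-2 cycle (repeats step 8); tank 3 never drops to <=2
Tank 3 never reaches <=2 within 15 steps

Answer: -1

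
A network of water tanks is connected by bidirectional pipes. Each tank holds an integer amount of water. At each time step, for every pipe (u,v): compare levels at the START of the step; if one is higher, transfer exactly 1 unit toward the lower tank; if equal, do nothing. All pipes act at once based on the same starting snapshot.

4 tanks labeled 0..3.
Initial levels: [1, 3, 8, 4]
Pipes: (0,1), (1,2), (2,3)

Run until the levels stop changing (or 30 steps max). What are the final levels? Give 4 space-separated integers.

Answer: 4 3 5 4

Derivation:
Step 1: flows [1->0,2->1,2->3] -> levels [2 3 6 5]
Step 2: flows [1->0,2->1,2->3] -> levels [3 3 4 6]
Step 3: flows [0=1,2->1,3->2] -> levels [3 4 4 5]
Step 4: flows [1->0,1=2,3->2] -> levels [4 3 5 4]
Step 5: flows [0->1,2->1,2->3] -> levels [3 5 3 5]
Step 6: flows [1->0,1->2,3->2] -> levels [4 3 5 4]
  -> period-2 cycle: step 6 state = step 4 state; never stabilizes
  -> state at step 30: (30-4) mod 2 = 0, same as step 4 -> [4 3 5 4]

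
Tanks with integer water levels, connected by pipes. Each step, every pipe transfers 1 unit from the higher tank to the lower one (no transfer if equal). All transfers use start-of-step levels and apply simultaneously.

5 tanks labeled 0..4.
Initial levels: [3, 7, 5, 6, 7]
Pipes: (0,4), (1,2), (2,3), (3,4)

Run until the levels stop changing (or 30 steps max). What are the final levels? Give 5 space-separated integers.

Answer: 6 7 5 6 4

Derivation:
Step 1: flows [4->0,1->2,3->2,4->3] -> levels [4 6 7 6 5]
Step 2: flows [4->0,2->1,2->3,3->4] -> levels [5 7 5 6 5]
Step 3: flows [0=4,1->2,3->2,3->4] -> levels [5 6 7 4 6]
Step 4: flows [4->0,2->1,2->3,4->3] -> levels [6 7 5 6 4]
Step 5: flows [0->4,1->2,3->2,3->4] -> levels [5 6 7 4 6]
  -> period-2 cycle: step 5 state = step 3 state; never stabilizes
  -> state at step 30: (30-3) mod 2 = 1, same as step 4 -> [6 7 5 6 4]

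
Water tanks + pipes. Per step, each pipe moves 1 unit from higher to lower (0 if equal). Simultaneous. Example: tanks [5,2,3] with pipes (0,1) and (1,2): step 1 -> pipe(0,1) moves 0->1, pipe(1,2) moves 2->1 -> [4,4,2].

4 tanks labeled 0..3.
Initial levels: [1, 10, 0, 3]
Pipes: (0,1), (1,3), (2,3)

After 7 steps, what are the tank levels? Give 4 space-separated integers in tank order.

Answer: 3 5 4 2

Derivation:
Step 1: flows [1->0,1->3,3->2] -> levels [2 8 1 3]
Step 2: flows [1->0,1->3,3->2] -> levels [3 6 2 3]
Step 3: flows [1->0,1->3,3->2] -> levels [4 4 3 3]
Step 4: flows [0=1,1->3,2=3] -> levels [4 3 3 4]
Step 5: flows [0->1,3->1,3->2] -> levels [3 5 4 2]
Step 6: flows [1->0,1->3,2->3] -> levels [4 3 3 4]
  -> period-2 cycle: step 6 state = step 4 state
  -> state at step 7: (7-4) mod 2 = 1, same as step 5 -> [3 5 4 2]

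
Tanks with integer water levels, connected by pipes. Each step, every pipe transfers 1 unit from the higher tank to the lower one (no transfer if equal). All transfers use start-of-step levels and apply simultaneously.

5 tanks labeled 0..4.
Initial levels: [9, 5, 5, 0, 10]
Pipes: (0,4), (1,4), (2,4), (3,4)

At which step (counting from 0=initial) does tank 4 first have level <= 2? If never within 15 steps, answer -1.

Step 1: flows [4->0,4->1,4->2,4->3] -> levels [10 6 6 1 6]
Step 2: flows [0->4,1=4,2=4,4->3] -> levels [9 6 6 2 6]
Step 3: flows [0->4,1=4,2=4,4->3] -> levels [8 6 6 3 6]
Step 4: flows [0->4,1=4,2=4,4->3] -> levels [7 6 6 4 6]
Step 5: flows [0->4,1=4,2=4,4->3] -> levels [6 6 6 5 6]
Step 6: flows [0=4,1=4,2=4,4->3] -> levels [6 6 6 6 5]
Step 7: flows [0->4,1->4,2->4,3->4] -> levels [5 5 5 5 9]
Step 8: flows [4->0,4->1,4->2,4->3] -> levels [6 6 6 6 5]
  -> period-2 cycle (repeats step 6); tank 4 never drops to <=2
Tank 4 never reaches <=2 within 15 steps

Answer: -1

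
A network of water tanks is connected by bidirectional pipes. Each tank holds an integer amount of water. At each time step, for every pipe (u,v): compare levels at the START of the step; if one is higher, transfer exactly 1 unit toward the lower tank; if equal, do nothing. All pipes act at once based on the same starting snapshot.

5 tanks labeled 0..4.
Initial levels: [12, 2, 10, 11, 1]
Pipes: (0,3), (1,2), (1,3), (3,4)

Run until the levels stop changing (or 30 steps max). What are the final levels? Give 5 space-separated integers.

Answer: 7 7 8 8 6

Derivation:
Step 1: flows [0->3,2->1,3->1,3->4] -> levels [11 4 9 10 2]
Step 2: flows [0->3,2->1,3->1,3->4] -> levels [10 6 8 9 3]
Step 3: flows [0->3,2->1,3->1,3->4] -> levels [9 8 7 8 4]
Step 4: flows [0->3,1->2,1=3,3->4] -> levels [8 7 8 8 5]
Step 5: flows [0=3,2->1,3->1,3->4] -> levels [8 9 7 6 6]
Step 6: flows [0->3,1->2,1->3,3=4] -> levels [7 7 8 8 6]
Step 7: flows [3->0,2->1,3->1,3->4] -> levels [8 9 7 5 7]
Step 8: flows [0->3,1->2,1->3,4->3] -> levels [7 7 8 8 6]
  -> period-2 cycle: step 8 state = step 6 state; never stabilizes
  -> state at step 30: (30-6) mod 2 = 0, same as step 6 -> [7 7 8 8 6]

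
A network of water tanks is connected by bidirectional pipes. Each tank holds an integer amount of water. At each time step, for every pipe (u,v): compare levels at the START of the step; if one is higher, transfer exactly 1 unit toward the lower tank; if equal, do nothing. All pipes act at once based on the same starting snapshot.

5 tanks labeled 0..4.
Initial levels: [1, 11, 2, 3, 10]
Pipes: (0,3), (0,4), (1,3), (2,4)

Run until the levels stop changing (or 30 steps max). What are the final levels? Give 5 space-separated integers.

Step 1: flows [3->0,4->0,1->3,4->2] -> levels [3 10 3 3 8]
Step 2: flows [0=3,4->0,1->3,4->2] -> levels [4 9 4 4 6]
Step 3: flows [0=3,4->0,1->3,4->2] -> levels [5 8 5 5 4]
Step 4: flows [0=3,0->4,1->3,2->4] -> levels [4 7 4 6 6]
Step 5: flows [3->0,4->0,1->3,4->2] -> levels [6 6 5 6 4]
Step 6: flows [0=3,0->4,1=3,2->4] -> levels [5 6 4 6 6]
Step 7: flows [3->0,4->0,1=3,4->2] -> levels [7 6 5 5 4]
Step 8: flows [0->3,0->4,1->3,2->4] -> levels [5 5 4 7 6]
Step 9: flows [3->0,4->0,3->1,4->2] -> levels [7 6 5 5 4]
  -> period-2 cycle: step 9 state = step 7 state; never stabilizes
  -> state at step 30: (30-7) mod 2 = 1, same as step 8 -> [5 5 4 7 6]

Answer: 5 5 4 7 6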